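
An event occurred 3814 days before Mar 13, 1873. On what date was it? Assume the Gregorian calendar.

October 3, 1862

−365 (one year) → Mar 13, 1872 (3449 left).
−366 (one year; includes Feb 29, 1872) → Mar 13, 1871 (3083 left).
−365 (one year) → Mar 13, 1870 (2718 left).
−365 (one year) → Mar 13, 1869 (2353 left).
−365 (one year) → Mar 13, 1868 (1988 left).
−366 (one year; includes Feb 29, 1868) → Mar 13, 1867 (1622 left).
−365 (one year) → Mar 13, 1866 (1257 left).
−365 (one year) → Mar 13, 1865 (892 left).
−365 (one year) → Mar 13, 1864 (527 left).
−366 (one year; includes Feb 29, 1864) → Mar 13, 1863 (161 left).
−13 → Feb 28, 1863 (end of Feb, 28 days; 148 left).
−28 → Jan 31, 1863 (end of Jan, 31 days; 120 left).
−31 → Dec 31, 1862 (end of Dec, 31 days; 89 left).
−31 → Nov 30, 1862 (end of Nov, 30 days; 58 left).
−30 → Oct 31, 1862 (end of Oct, 31 days; 28 left).
−28 → Oct 3, 1862.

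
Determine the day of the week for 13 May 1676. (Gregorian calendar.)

Doomsday rule: the anchor day for the 1600s is Tuesday. For year 76: 76÷12 = 6 r 4, and 4÷4 = 1, so 6+4+1 = 11.
Tuesday + 11 ≡ Saturday — that's 1676's doomsday.
In May the doomsday date is May 9.
May 13 is 4 days after May 9; 4 mod 7 = 4, so Saturday + 4 = Wednesday.

Wednesday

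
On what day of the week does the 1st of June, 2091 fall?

January 1, 2091 is a Monday.
Jan 1, 2091 → Feb 1, 2091: 31 days (January has 31).
Feb 1, 2091 → Mar 1, 2091: 28 days (February has 28).
Mar 1, 2091 → Apr 1, 2091: 31 days (March has 31).
Apr 1, 2091 → May 1, 2091: 30 days (April has 30).
May 1, 2091 → Jun 1, 2091: 31 days.
Total: 151 days.
151 mod 7 = 4, so Monday + 4 = Friday.

Friday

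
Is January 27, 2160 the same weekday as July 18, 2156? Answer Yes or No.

From Jul 18, 2156 to Jan 27, 2160 is 1288 days.
1288 mod 7 = 0, so they are the same weekday.
(Jul 18, 2156 is a Sunday; Jan 27, 2160 is a Sunday.)

Yes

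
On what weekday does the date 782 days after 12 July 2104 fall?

First find the weekday of Jul 12, 2104. Doomsday rule: the anchor day for the 2100s is Sunday. For year 04: 4÷12 = 0 r 4, and 4÷4 = 1, so 0+4+1 = 5.
Sunday + 5 ≡ Friday — that's 2104's doomsday.
In July the doomsday date is Jul 11.
Jul 12 is 1 day after Jul 11; 1 mod 7 = 1, so Friday + 1 = Saturday.
782 mod 7 = 5, so 782 days after a Saturday is Saturday + 5 = Thursday.

Thursday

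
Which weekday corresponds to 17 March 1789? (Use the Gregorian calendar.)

Tuesday

Doomsday rule: the anchor day for the 1700s is Sunday. For year 89: 89÷12 = 7 r 5, and 5÷4 = 1, so 7+5+1 = 13.
Sunday + 13 ≡ Saturday — that's 1789's doomsday.
In March the doomsday date is Mar 14.
Mar 17 is 3 days after Mar 14; 3 mod 7 = 3, so Saturday + 3 = Tuesday.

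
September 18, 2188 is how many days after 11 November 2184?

Nov 11, 2184 → Nov 11, 2185: 365 days.
Nov 11, 2185 → Nov 11, 2186: 365 days.
Nov 11, 2186 → Nov 11, 2187: 365 days.
Nov 11, 2187 → Dec 11, 2187: 30 days (November has 30).
Dec 11, 2187 → Jan 11, 2188: 31 days (December has 31).
Jan 11, 2188 → Feb 11, 2188: 31 days (January has 31).
Feb 11, 2188 → Mar 11, 2188: 29 days (February has 29).
Mar 11, 2188 → Apr 11, 2188: 31 days (March has 31).
Apr 11, 2188 → May 11, 2188: 30 days (April has 30).
May 11, 2188 → Jun 11, 2188: 31 days (May has 31).
Jun 11, 2188 → Jul 11, 2188: 30 days (June has 30).
Jul 11, 2188 → Aug 11, 2188: 31 days (July has 31).
Aug 11, 2188 → Sep 11, 2188: 31 days (August has 31).
Sep 11, 2188 → Sep 18, 2188: 7 days.
Total: 1407 days.

1407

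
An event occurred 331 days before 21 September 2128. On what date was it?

−21 → Aug 31, 2128 (end of Aug, 31 days; 310 left).
−31 → Jul 31, 2128 (end of Jul, 31 days; 279 left).
−31 → Jun 30, 2128 (end of Jun, 30 days; 248 left).
−30 → May 31, 2128 (end of May, 31 days; 218 left).
−31 → Apr 30, 2128 (end of Apr, 30 days; 187 left).
−30 → Mar 31, 2128 (end of Mar, 31 days; 157 left).
−31 → Feb 29, 2128 (end of Feb, 29 days; 126 left).
−29 → Jan 31, 2128 (end of Jan, 31 days; 97 left).
−31 → Dec 31, 2127 (end of Dec, 31 days; 66 left).
−31 → Nov 30, 2127 (end of Nov, 30 days; 35 left).
−30 → Oct 31, 2127 (end of Oct, 31 days; 5 left).
−5 → Oct 26, 2127.

October 26, 2127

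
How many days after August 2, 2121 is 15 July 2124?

Aug 2, 2121 → Aug 2, 2122: 365 days.
Aug 2, 2122 → Aug 2, 2123: 365 days.
Aug 2, 2123 → Sep 2, 2123: 31 days (August has 31).
Sep 2, 2123 → Oct 2, 2123: 30 days (September has 30).
Oct 2, 2123 → Nov 2, 2123: 31 days (October has 31).
Nov 2, 2123 → Dec 2, 2123: 30 days (November has 30).
Dec 2, 2123 → Jan 2, 2124: 31 days (December has 31).
Jan 2, 2124 → Feb 2, 2124: 31 days (January has 31).
Feb 2, 2124 → Mar 2, 2124: 29 days (February has 29).
Mar 2, 2124 → Apr 2, 2124: 31 days (March has 31).
Apr 2, 2124 → May 2, 2124: 30 days (April has 30).
May 2, 2124 → Jun 2, 2124: 31 days (May has 31).
Jun 2, 2124 → Jul 2, 2124: 30 days (June has 30).
Jul 2, 2124 → Jul 15, 2124: 13 days.
Total: 1078 days.

1078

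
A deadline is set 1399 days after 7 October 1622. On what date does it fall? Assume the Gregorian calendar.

August 6, 1626

+365 (one year) → Oct 7, 1623 (1034 left).
+366 (one year; includes Feb 29, 1624) → Oct 7, 1624 (668 left).
+365 (one year) → Oct 7, 1625 (303 left).
Oct has 31 days: +25 → Nov 1, 1625 (278 left).
Nov has 30 days: +30 → Dec 1, 1625 (248 left).
Dec has 31 days: +31 → Jan 1, 1626 (217 left).
Jan has 31 days: +31 → Feb 1, 1626 (186 left).
Feb has 28 days: +28 → Mar 1, 1626 (158 left).
Mar has 31 days: +31 → Apr 1, 1626 (127 left).
Apr has 30 days: +30 → May 1, 1626 (97 left).
May has 31 days: +31 → Jun 1, 1626 (66 left).
Jun has 30 days: +30 → Jul 1, 1626 (36 left).
Jul has 31 days: +31 → Aug 1, 1626 (5 left).
+5 → Aug 6, 1626.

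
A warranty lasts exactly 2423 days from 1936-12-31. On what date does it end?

August 20, 1943

+365 (one year) → Dec 31, 1937 (2058 left).
+365 (one year) → Dec 31, 1938 (1693 left).
+365 (one year) → Dec 31, 1939 (1328 left).
+366 (one year; includes Feb 29, 1940) → Dec 31, 1940 (962 left).
+365 (one year) → Dec 31, 1941 (597 left).
+365 (one year) → Dec 31, 1942 (232 left).
Dec has 31 days: +1 → Jan 1, 1943 (231 left).
Jan has 31 days: +31 → Feb 1, 1943 (200 left).
Feb has 28 days: +28 → Mar 1, 1943 (172 left).
Mar has 31 days: +31 → Apr 1, 1943 (141 left).
Apr has 30 days: +30 → May 1, 1943 (111 left).
May has 31 days: +31 → Jun 1, 1943 (80 left).
Jun has 30 days: +30 → Jul 1, 1943 (50 left).
Jul has 31 days: +31 → Aug 1, 1943 (19 left).
+19 → Aug 20, 1943.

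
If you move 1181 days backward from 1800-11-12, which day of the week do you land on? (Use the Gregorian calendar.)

Nov 12, 1800 is a Wednesday.
1181 mod 7 = 5, so 1181 days before a Wednesday is Wednesday − 5 = Friday.

Friday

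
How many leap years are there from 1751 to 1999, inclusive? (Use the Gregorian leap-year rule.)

Multiples of 4 in [1751,1999]: 62.
Of those, multiples of 100: 2 (not leap unless ÷400).
Multiples of 400: 0.
Leap years = 62 − 2 + 0 = 60.

60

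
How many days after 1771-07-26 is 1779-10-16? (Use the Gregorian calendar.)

3004

Jul 26, 1771 → Jul 26, 1772: 366 days (Feb 29, 1772 is in that span).
Jul 26, 1772 → Jul 26, 1773: 365 days.
Jul 26, 1773 → Jul 26, 1774: 365 days.
Jul 26, 1774 → Jul 26, 1775: 365 days.
Jul 26, 1775 → Jul 26, 1776: 366 days (Feb 29, 1776 is in that span).
Jul 26, 1776 → Jul 26, 1777: 365 days.
Jul 26, 1777 → Jul 26, 1778: 365 days.
Jul 26, 1778 → Jul 26, 1779: 365 days.
Jul 26, 1779 → Aug 26, 1779: 31 days (July has 31).
Aug 26, 1779 → Sep 26, 1779: 31 days (August has 31).
Sep 26, 1779 → Oct 16, 1779: 20 days.
Total: 3004 days.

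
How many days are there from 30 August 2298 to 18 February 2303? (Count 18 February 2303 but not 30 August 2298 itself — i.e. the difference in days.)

Aug 30, 2298 → Aug 30, 2299: 365 days.
Aug 30, 2299 → Aug 30, 2300: 365 days.
Aug 30, 2300 → Aug 30, 2301: 365 days.
Aug 30, 2301 → Aug 30, 2302: 365 days.
Aug 30, 2302 → Sep 30, 2302: 31 days (August has 31).
Sep 30, 2302 → Oct 30, 2302: 30 days (September has 30).
Oct 30, 2302 → Nov 30, 2302: 31 days (October has 31).
Nov 30, 2302 → Dec 30, 2302: 30 days (November has 30).
Dec 30, 2302 → Jan 30, 2303: 31 days (December has 31).
Jan 30, 2303 → Feb 18, 2303: 19 days.
Total: 1632 days.

1632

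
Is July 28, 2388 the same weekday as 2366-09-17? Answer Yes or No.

From Sep 17, 2366 to Jul 28, 2388 is 7985 days.
7985 mod 7 = 5, so they are different weekdays.
(Sep 17, 2366 is a Saturday; Jul 28, 2388 is a Thursday.)

No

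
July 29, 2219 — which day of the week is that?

Thursday

Doomsday rule: the anchor day for the 2200s is Friday. For year 19: 19÷12 = 1 r 7, and 7÷4 = 1, so 1+7+1 = 9.
Friday + 9 ≡ Sunday — that's 2219's doomsday.
In July the doomsday date is Jul 11.
Jul 29 is 18 days after Jul 11; 18 mod 7 = 4, so Sunday + 4 = Thursday.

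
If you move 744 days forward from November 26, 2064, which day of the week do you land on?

Friday

First find the weekday of Nov 26, 2064. Doomsday rule: the anchor day for the 2000s is Tuesday. For year 64: 64÷12 = 5 r 4, and 4÷4 = 1, so 5+4+1 = 10.
Tuesday + 10 ≡ Friday — that's 2064's doomsday.
In November the doomsday date is Nov 7.
Nov 26 is 19 days after Nov 7; 19 mod 7 = 5, so Friday + 5 = Wednesday.
744 mod 7 = 2, so 744 days after a Wednesday is Wednesday + 2 = Friday.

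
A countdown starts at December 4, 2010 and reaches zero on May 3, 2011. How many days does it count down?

Dec 4, 2010 → Jan 4, 2011: 31 days (December has 31).
Jan 4, 2011 → Feb 4, 2011: 31 days (January has 31).
Feb 4, 2011 → Mar 4, 2011: 28 days (February has 28).
Mar 4, 2011 → Apr 4, 2011: 31 days (March has 31).
Apr 4, 2011 → May 3, 2011: 29 days.
Total: 150 days.

150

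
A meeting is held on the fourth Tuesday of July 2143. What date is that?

July 23, 2143

July 1, 2143 is a Monday.
The first Tuesday is therefore July 2 (1 days later).
The fourth Tuesday is 2 + 3×7 = July 23.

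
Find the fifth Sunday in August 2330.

August 1, 2330 is a Friday.
The first Sunday is therefore August 3 (2 days later).
The fifth Sunday is 3 + 4×7 = August 31.

August 31, 2330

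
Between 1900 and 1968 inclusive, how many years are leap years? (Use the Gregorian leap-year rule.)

17

Multiples of 4 in [1900,1968]: 18.
Of those, multiples of 100: 1 (not leap unless ÷400).
Multiples of 400: 0.
Leap years = 18 − 1 + 0 = 17.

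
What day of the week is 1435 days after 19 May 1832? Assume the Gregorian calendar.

Saturday

First find the weekday of May 19, 1832. Doomsday rule: the anchor day for the 1800s is Friday. For year 32: 32÷12 = 2 r 8, and 8÷4 = 2, so 2+8+2 = 12.
Friday + 12 ≡ Wednesday — that's 1832's doomsday.
In May the doomsday date is May 9.
May 19 is 10 days after May 9; 10 mod 7 = 3, so Wednesday + 3 = Saturday.
1435 mod 7 = 0, so 1435 days after a Saturday is Saturday + 0 = Saturday.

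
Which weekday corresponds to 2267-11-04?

Doomsday rule: the anchor day for the 2200s is Friday. For year 67: 67÷12 = 5 r 7, and 7÷4 = 1, so 5+7+1 = 13.
Friday + 13 ≡ Thursday — that's 2267's doomsday.
In November the doomsday date is Nov 7.
Nov 4 is 3 days before Nov 7; 3 mod 7 = 3, so Thursday − 3 = Monday.

Monday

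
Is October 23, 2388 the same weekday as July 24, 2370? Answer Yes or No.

From Jul 24, 2370 to Oct 23, 2388 is 6666 days.
6666 mod 7 = 2, so they are different weekdays.
(Jul 24, 2370 is a Friday; Oct 23, 2388 is a Sunday.)

No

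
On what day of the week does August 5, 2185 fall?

Doomsday rule: the anchor day for the 2100s is Sunday. For year 85: 85÷12 = 7 r 1, and 1÷4 = 0, so 7+1+0 = 8.
Sunday + 8 ≡ Monday — that's 2185's doomsday.
In August the doomsday date is Aug 8.
Aug 5 is 3 days before Aug 8; 3 mod 7 = 3, so Monday − 3 = Friday.

Friday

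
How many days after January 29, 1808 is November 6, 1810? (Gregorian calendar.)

1012

Jan 29, 1808 → Jan 29, 1809: 366 days (Feb 29, 1808 is in that span).
Jan 29, 1809 → Jan 29, 1810: 365 days.
Jan 29, 1810 → Feb 28, 1810: 30 days (January has 31).
Feb 28, 1810 → Mar 28, 1810: 28 days (February has 28).
Mar 28, 1810 → Apr 28, 1810: 31 days (March has 31).
Apr 28, 1810 → May 28, 1810: 30 days (April has 30).
May 28, 1810 → Jun 28, 1810: 31 days (May has 31).
Jun 28, 1810 → Jul 28, 1810: 30 days (June has 30).
Jul 28, 1810 → Aug 28, 1810: 31 days (July has 31).
Aug 28, 1810 → Sep 28, 1810: 31 days (August has 31).
Sep 28, 1810 → Oct 28, 1810: 30 days (September has 30).
Oct 28, 1810 → Nov 6, 1810: 9 days.
Total: 1012 days.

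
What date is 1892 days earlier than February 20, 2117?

−366 (one year; includes Feb 29, 2116) → Feb 20, 2116 (1526 left).
−365 (one year) → Feb 20, 2115 (1161 left).
−365 (one year) → Feb 20, 2114 (796 left).
−365 (one year) → Feb 20, 2113 (431 left).
−366 (one year; includes Feb 29, 2112) → Feb 20, 2112 (65 left).
−20 → Jan 31, 2112 (end of Jan, 31 days; 45 left).
−31 → Dec 31, 2111 (end of Dec, 31 days; 14 left).
−14 → Dec 17, 2111.

December 17, 2111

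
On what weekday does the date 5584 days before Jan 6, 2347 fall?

Jan 6, 2347 is a Monday.
5584 mod 7 = 5, so 5584 days before a Monday is Monday − 5 = Wednesday.

Wednesday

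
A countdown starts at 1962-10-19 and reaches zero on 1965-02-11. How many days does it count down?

846

Oct 19, 1962 → Oct 19, 1963: 365 days.
Oct 19, 1963 → Oct 19, 1964: 366 days (Feb 29, 1964 is in that span).
Oct 19, 1964 → Nov 19, 1964: 31 days (October has 31).
Nov 19, 1964 → Dec 19, 1964: 30 days (November has 30).
Dec 19, 1964 → Jan 19, 1965: 31 days (December has 31).
Jan 19, 1965 → Feb 11, 1965: 23 days.
Total: 846 days.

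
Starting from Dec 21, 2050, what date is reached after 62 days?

Dec has 31 days: +11 → Jan 1, 2051 (51 left).
Jan has 31 days: +31 → Feb 1, 2051 (20 left).
+20 → Feb 21, 2051.

February 21, 2051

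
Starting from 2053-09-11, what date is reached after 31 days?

October 12, 2053

Sep has 30 days: +20 → Oct 1, 2053 (11 left).
+11 → Oct 12, 2053.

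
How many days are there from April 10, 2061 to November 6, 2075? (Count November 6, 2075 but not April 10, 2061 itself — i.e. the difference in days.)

Apr 10, 2061 → Apr 10, 2062: 365 days.
Apr 10, 2062 → Apr 10, 2063: 365 days.
Apr 10, 2063 → Apr 10, 2064: 366 days (Feb 29, 2064 is in that span).
Apr 10, 2064 → Apr 10, 2065: 365 days.
Apr 10, 2065 → Apr 10, 2066: 365 days.
Apr 10, 2066 → Apr 10, 2067: 365 days.
Apr 10, 2067 → Apr 10, 2068: 366 days (Feb 29, 2068 is in that span).
Apr 10, 2068 → Apr 10, 2069: 365 days.
Apr 10, 2069 → Apr 10, 2070: 365 days.
Apr 10, 2070 → Apr 10, 2071: 365 days.
Apr 10, 2071 → Apr 10, 2072: 366 days (Feb 29, 2072 is in that span).
Apr 10, 2072 → Apr 10, 2073: 365 days.
Apr 10, 2073 → Apr 10, 2074: 365 days.
Apr 10, 2074 → Apr 10, 2075: 365 days.
Apr 10, 2075 → May 10, 2075: 30 days (April has 30).
May 10, 2075 → Jun 10, 2075: 31 days (May has 31).
Jun 10, 2075 → Jul 10, 2075: 30 days (June has 30).
Jul 10, 2075 → Aug 10, 2075: 31 days (July has 31).
Aug 10, 2075 → Sep 10, 2075: 31 days (August has 31).
Sep 10, 2075 → Oct 10, 2075: 30 days (September has 30).
Oct 10, 2075 → Nov 6, 2075: 27 days.
Total: 5323 days.

5323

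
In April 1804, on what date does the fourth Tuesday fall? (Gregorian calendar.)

April 24, 1804

April 1, 1804 is a Sunday.
The first Tuesday is therefore April 3 (2 days later).
The fourth Tuesday is 3 + 3×7 = April 24.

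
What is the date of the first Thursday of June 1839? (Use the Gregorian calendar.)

June 6, 1839

June 1, 1839 is a Saturday.
The first Thursday is therefore June 6 (5 days later).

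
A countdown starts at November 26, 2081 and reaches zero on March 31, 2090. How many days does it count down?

3047

Nov 26, 2081 → Nov 26, 2082: 365 days.
Nov 26, 2082 → Nov 26, 2083: 365 days.
Nov 26, 2083 → Nov 26, 2084: 366 days (Feb 29, 2084 is in that span).
Nov 26, 2084 → Nov 26, 2085: 365 days.
Nov 26, 2085 → Nov 26, 2086: 365 days.
Nov 26, 2086 → Nov 26, 2087: 365 days.
Nov 26, 2087 → Nov 26, 2088: 366 days (Feb 29, 2088 is in that span).
Nov 26, 2088 → Nov 26, 2089: 365 days.
Nov 26, 2089 → Dec 26, 2089: 30 days (November has 30).
Dec 26, 2089 → Jan 26, 2090: 31 days (December has 31).
Jan 26, 2090 → Feb 26, 2090: 31 days (January has 31).
Feb 26, 2090 → Mar 26, 2090: 28 days (February has 28).
Mar 26, 2090 → Mar 31, 2090: 5 days.
Total: 3047 days.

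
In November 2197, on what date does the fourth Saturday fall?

November 25, 2197

November 1, 2197 is a Wednesday.
The first Saturday is therefore November 4 (3 days later).
The fourth Saturday is 4 + 3×7 = November 25.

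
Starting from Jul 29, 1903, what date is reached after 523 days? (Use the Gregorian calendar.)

+366 (one year; includes Feb 29, 1904) → Jul 29, 1904 (157 left).
Jul has 31 days: +3 → Aug 1, 1904 (154 left).
Aug has 31 days: +31 → Sep 1, 1904 (123 left).
Sep has 30 days: +30 → Oct 1, 1904 (93 left).
Oct has 31 days: +31 → Nov 1, 1904 (62 left).
Nov has 30 days: +30 → Dec 1, 1904 (32 left).
Dec has 31 days: +31 → Jan 1, 1905 (1 left).
+1 → Jan 2, 1905.

January 2, 1905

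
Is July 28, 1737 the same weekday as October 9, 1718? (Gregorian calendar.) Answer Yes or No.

From Oct 9, 1718 to Jul 28, 1737 is 6867 days.
6867 mod 7 = 0, so they are the same weekday.
(Oct 9, 1718 is a Sunday; Jul 28, 1737 is a Sunday.)

Yes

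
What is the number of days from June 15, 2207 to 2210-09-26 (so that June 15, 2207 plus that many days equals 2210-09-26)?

1199

Jun 15, 2207 → Jun 15, 2208: 366 days (Feb 29, 2208 is in that span).
Jun 15, 2208 → Jun 15, 2209: 365 days.
Jun 15, 2209 → Jun 15, 2210: 365 days.
Jun 15, 2210 → Jul 15, 2210: 30 days (June has 30).
Jul 15, 2210 → Aug 15, 2210: 31 days (July has 31).
Aug 15, 2210 → Sep 15, 2210: 31 days (August has 31).
Sep 15, 2210 → Sep 26, 2210: 11 days.
Total: 1199 days.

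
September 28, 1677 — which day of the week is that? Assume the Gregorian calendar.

Tuesday

Doomsday rule: the anchor day for the 1600s is Tuesday. For year 77: 77÷12 = 6 r 5, and 5÷4 = 1, so 6+5+1 = 12.
Tuesday + 12 ≡ Sunday — that's 1677's doomsday.
In September the doomsday date is Sep 5.
Sep 28 is 23 days after Sep 5; 23 mod 7 = 2, so Sunday + 2 = Tuesday.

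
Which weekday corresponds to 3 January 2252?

Saturday

Doomsday rule: the anchor day for the 2200s is Friday. For year 52: 52÷12 = 4 r 4, and 4÷4 = 1, so 4+4+1 = 9.
Friday + 9 ≡ Sunday — that's 2252's doomsday.
In January the doomsday date is Jan 4 (2252 is a leap year (divisible by 4)).
Jan 3 is 1 day before Jan 4; 1 mod 7 = 1, so Sunday − 1 = Saturday.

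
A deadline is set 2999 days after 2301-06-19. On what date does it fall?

+365 (one year) → Jun 19, 2302 (2634 left).
+365 (one year) → Jun 19, 2303 (2269 left).
+366 (one year; includes Feb 29, 2304) → Jun 19, 2304 (1903 left).
+365 (one year) → Jun 19, 2305 (1538 left).
+365 (one year) → Jun 19, 2306 (1173 left).
+365 (one year) → Jun 19, 2307 (808 left).
+366 (one year; includes Feb 29, 2308) → Jun 19, 2308 (442 left).
+365 (one year) → Jun 19, 2309 (77 left).
Jun has 30 days: +12 → Jul 1, 2309 (65 left).
Jul has 31 days: +31 → Aug 1, 2309 (34 left).
Aug has 31 days: +31 → Sep 1, 2309 (3 left).
+3 → Sep 4, 2309.

September 4, 2309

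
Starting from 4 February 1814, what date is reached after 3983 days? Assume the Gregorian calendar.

+365 (one year) → Feb 4, 1815 (3618 left).
+365 (one year) → Feb 4, 1816 (3253 left).
+366 (one year; includes Feb 29, 1816) → Feb 4, 1817 (2887 left).
+365 (one year) → Feb 4, 1818 (2522 left).
+365 (one year) → Feb 4, 1819 (2157 left).
+365 (one year) → Feb 4, 1820 (1792 left).
+366 (one year; includes Feb 29, 1820) → Feb 4, 1821 (1426 left).
+365 (one year) → Feb 4, 1822 (1061 left).
+365 (one year) → Feb 4, 1823 (696 left).
+365 (one year) → Feb 4, 1824 (331 left).
Feb has 29 days: +26 → Mar 1, 1824 (305 left).
Mar has 31 days: +31 → Apr 1, 1824 (274 left).
Apr has 30 days: +30 → May 1, 1824 (244 left).
May has 31 days: +31 → Jun 1, 1824 (213 left).
Jun has 30 days: +30 → Jul 1, 1824 (183 left).
Jul has 31 days: +31 → Aug 1, 1824 (152 left).
Aug has 31 days: +31 → Sep 1, 1824 (121 left).
Sep has 30 days: +30 → Oct 1, 1824 (91 left).
Oct has 31 days: +31 → Nov 1, 1824 (60 left).
Nov has 30 days: +30 → Dec 1, 1824 (30 left).
+30 → Dec 31, 1824.

December 31, 1824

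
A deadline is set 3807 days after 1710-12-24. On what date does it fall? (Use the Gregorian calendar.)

+365 (one year) → Dec 24, 1711 (3442 left).
+366 (one year; includes Feb 29, 1712) → Dec 24, 1712 (3076 left).
+365 (one year) → Dec 24, 1713 (2711 left).
+365 (one year) → Dec 24, 1714 (2346 left).
+365 (one year) → Dec 24, 1715 (1981 left).
+366 (one year; includes Feb 29, 1716) → Dec 24, 1716 (1615 left).
+365 (one year) → Dec 24, 1717 (1250 left).
+365 (one year) → Dec 24, 1718 (885 left).
+365 (one year) → Dec 24, 1719 (520 left).
+366 (one year; includes Feb 29, 1720) → Dec 24, 1720 (154 left).
Dec has 31 days: +8 → Jan 1, 1721 (146 left).
Jan has 31 days: +31 → Feb 1, 1721 (115 left).
Feb has 28 days: +28 → Mar 1, 1721 (87 left).
Mar has 31 days: +31 → Apr 1, 1721 (56 left).
Apr has 30 days: +30 → May 1, 1721 (26 left).
+26 → May 27, 1721.

May 27, 1721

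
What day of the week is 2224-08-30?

Monday

Doomsday rule: the anchor day for the 2200s is Friday. For year 24: 24÷12 = 2 r 0, and 0÷4 = 0, so 2+0+0 = 2.
Friday + 2 ≡ Sunday — that's 2224's doomsday.
In August the doomsday date is Aug 8.
Aug 30 is 22 days after Aug 8; 22 mod 7 = 1, so Sunday + 1 = Monday.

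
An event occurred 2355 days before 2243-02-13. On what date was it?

−365 (one year) → Feb 13, 2242 (1990 left).
−365 (one year) → Feb 13, 2241 (1625 left).
−366 (one year; includes Feb 29, 2240) → Feb 13, 2240 (1259 left).
−365 (one year) → Feb 13, 2239 (894 left).
−365 (one year) → Feb 13, 2238 (529 left).
−365 (one year) → Feb 13, 2237 (164 left).
−13 → Jan 31, 2237 (end of Jan, 31 days; 151 left).
−31 → Dec 31, 2236 (end of Dec, 31 days; 120 left).
−31 → Nov 30, 2236 (end of Nov, 30 days; 89 left).
−30 → Oct 31, 2236 (end of Oct, 31 days; 59 left).
−31 → Sep 30, 2236 (end of Sep, 30 days; 28 left).
−28 → Sep 2, 2236.

September 2, 2236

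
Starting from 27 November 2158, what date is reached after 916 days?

+365 (one year) → Nov 27, 2159 (551 left).
+366 (one year; includes Feb 29, 2160) → Nov 27, 2160 (185 left).
Nov has 30 days: +4 → Dec 1, 2160 (181 left).
Dec has 31 days: +31 → Jan 1, 2161 (150 left).
Jan has 31 days: +31 → Feb 1, 2161 (119 left).
Feb has 28 days: +28 → Mar 1, 2161 (91 left).
Mar has 31 days: +31 → Apr 1, 2161 (60 left).
Apr has 30 days: +30 → May 1, 2161 (30 left).
+30 → May 31, 2161.

May 31, 2161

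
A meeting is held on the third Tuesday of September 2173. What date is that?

September 21, 2173

September 1, 2173 is a Wednesday.
The first Tuesday is therefore September 7 (6 days later).
The third Tuesday is 7 + 2×7 = September 21.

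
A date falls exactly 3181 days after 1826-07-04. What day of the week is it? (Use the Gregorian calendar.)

Friday

First find the weekday of Jul 4, 1826. Doomsday rule: the anchor day for the 1800s is Friday. For year 26: 26÷12 = 2 r 2, and 2÷4 = 0, so 2+2+0 = 4.
Friday + 4 ≡ Tuesday — that's 1826's doomsday.
In July the doomsday date is Jul 11.
Jul 4 is 7 days before Jul 11; 7 mod 7 = 0, so Tuesday − 0 = Tuesday.
3181 mod 7 = 3, so 3181 days after a Tuesday is Tuesday + 3 = Friday.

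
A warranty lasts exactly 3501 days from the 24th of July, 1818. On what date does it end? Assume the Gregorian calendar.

February 23, 1828

+365 (one year) → Jul 24, 1819 (3136 left).
+366 (one year; includes Feb 29, 1820) → Jul 24, 1820 (2770 left).
+365 (one year) → Jul 24, 1821 (2405 left).
+365 (one year) → Jul 24, 1822 (2040 left).
+365 (one year) → Jul 24, 1823 (1675 left).
+366 (one year; includes Feb 29, 1824) → Jul 24, 1824 (1309 left).
+365 (one year) → Jul 24, 1825 (944 left).
+365 (one year) → Jul 24, 1826 (579 left).
+365 (one year) → Jul 24, 1827 (214 left).
Jul has 31 days: +8 → Aug 1, 1827 (206 left).
Aug has 31 days: +31 → Sep 1, 1827 (175 left).
Sep has 30 days: +30 → Oct 1, 1827 (145 left).
Oct has 31 days: +31 → Nov 1, 1827 (114 left).
Nov has 30 days: +30 → Dec 1, 1827 (84 left).
Dec has 31 days: +31 → Jan 1, 1828 (53 left).
Jan has 31 days: +31 → Feb 1, 1828 (22 left).
+22 → Feb 23, 1828.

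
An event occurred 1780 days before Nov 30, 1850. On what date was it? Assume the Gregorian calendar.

−365 (one year) → Nov 30, 1849 (1415 left).
−365 (one year) → Nov 30, 1848 (1050 left).
−366 (one year; includes Feb 29, 1848) → Nov 30, 1847 (684 left).
−365 (one year) → Nov 30, 1846 (319 left).
−30 → Oct 31, 1846 (end of Oct, 31 days; 289 left).
−31 → Sep 30, 1846 (end of Sep, 30 days; 258 left).
−30 → Aug 31, 1846 (end of Aug, 31 days; 228 left).
−31 → Jul 31, 1846 (end of Jul, 31 days; 197 left).
−31 → Jun 30, 1846 (end of Jun, 30 days; 166 left).
−30 → May 31, 1846 (end of May, 31 days; 136 left).
−31 → Apr 30, 1846 (end of Apr, 30 days; 105 left).
−30 → Mar 31, 1846 (end of Mar, 31 days; 75 left).
−31 → Feb 28, 1846 (end of Feb, 28 days; 44 left).
−28 → Jan 31, 1846 (end of Jan, 31 days; 16 left).
−16 → Jan 15, 1846.

January 15, 1846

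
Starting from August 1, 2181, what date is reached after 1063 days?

+365 (one year) → Aug 1, 2182 (698 left).
+365 (one year) → Aug 1, 2183 (333 left).
Aug has 31 days: +31 → Sep 1, 2183 (302 left).
Sep has 30 days: +30 → Oct 1, 2183 (272 left).
Oct has 31 days: +31 → Nov 1, 2183 (241 left).
Nov has 30 days: +30 → Dec 1, 2183 (211 left).
Dec has 31 days: +31 → Jan 1, 2184 (180 left).
Jan has 31 days: +31 → Feb 1, 2184 (149 left).
Feb has 29 days: +29 → Mar 1, 2184 (120 left).
Mar has 31 days: +31 → Apr 1, 2184 (89 left).
Apr has 30 days: +30 → May 1, 2184 (59 left).
May has 31 days: +31 → Jun 1, 2184 (28 left).
+28 → Jun 29, 2184.

June 29, 2184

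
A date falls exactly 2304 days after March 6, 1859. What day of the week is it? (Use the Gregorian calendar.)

Monday

First find the weekday of Mar 6, 1859. Doomsday rule: the anchor day for the 1800s is Friday. For year 59: 59÷12 = 4 r 11, and 11÷4 = 2, so 4+11+2 = 17.
Friday + 17 ≡ Monday — that's 1859's doomsday.
In March the doomsday date is Mar 14.
Mar 6 is 8 days before Mar 14; 8 mod 7 = 1, so Monday − 1 = Sunday.
2304 mod 7 = 1, so 2304 days after a Sunday is Sunday + 1 = Monday.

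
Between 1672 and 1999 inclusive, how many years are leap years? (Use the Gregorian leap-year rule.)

Multiples of 4 in [1672,1999]: 82.
Of those, multiples of 100: 3 (not leap unless ÷400).
Multiples of 400: 0.
Leap years = 82 − 3 + 0 = 79.

79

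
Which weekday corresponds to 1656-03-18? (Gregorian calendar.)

Doomsday rule: the anchor day for the 1600s is Tuesday. For year 56: 56÷12 = 4 r 8, and 8÷4 = 2, so 4+8+2 = 14.
Tuesday + 14 ≡ Tuesday — that's 1656's doomsday.
In March the doomsday date is Mar 14.
Mar 18 is 4 days after Mar 14; 4 mod 7 = 4, so Tuesday + 4 = Saturday.

Saturday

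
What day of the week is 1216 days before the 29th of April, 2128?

Apr 29, 2128 is a Thursday.
1216 mod 7 = 5, so 1216 days before a Thursday is Thursday − 5 = Saturday.

Saturday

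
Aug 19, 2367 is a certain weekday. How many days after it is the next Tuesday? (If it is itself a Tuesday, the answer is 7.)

Aug 19, 2367 is a Saturday.
From Saturday to the next Tuesday is 3 days.

3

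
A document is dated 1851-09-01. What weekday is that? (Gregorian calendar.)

Doomsday rule: the anchor day for the 1800s is Friday. For year 51: 51÷12 = 4 r 3, and 3÷4 = 0, so 4+3+0 = 7.
Friday + 7 ≡ Friday — that's 1851's doomsday.
In September the doomsday date is Sep 5.
Sep 1 is 4 days before Sep 5; 4 mod 7 = 4, so Friday − 4 = Monday.

Monday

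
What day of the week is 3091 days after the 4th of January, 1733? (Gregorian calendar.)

Jan 4, 1733 is a Sunday.
3091 mod 7 = 4, so 3091 days after a Sunday is Sunday + 4 = Thursday.

Thursday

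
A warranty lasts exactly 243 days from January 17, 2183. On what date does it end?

Jan has 31 days: +15 → Feb 1, 2183 (228 left).
Feb has 28 days: +28 → Mar 1, 2183 (200 left).
Mar has 31 days: +31 → Apr 1, 2183 (169 left).
Apr has 30 days: +30 → May 1, 2183 (139 left).
May has 31 days: +31 → Jun 1, 2183 (108 left).
Jun has 30 days: +30 → Jul 1, 2183 (78 left).
Jul has 31 days: +31 → Aug 1, 2183 (47 left).
Aug has 31 days: +31 → Sep 1, 2183 (16 left).
+16 → Sep 17, 2183.

September 17, 2183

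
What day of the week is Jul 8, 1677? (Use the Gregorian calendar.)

Doomsday rule: the anchor day for the 1600s is Tuesday. For year 77: 77÷12 = 6 r 5, and 5÷4 = 1, so 6+5+1 = 12.
Tuesday + 12 ≡ Sunday — that's 1677's doomsday.
In July the doomsday date is Jul 11.
Jul 8 is 3 days before Jul 11; 3 mod 7 = 3, so Sunday − 3 = Thursday.

Thursday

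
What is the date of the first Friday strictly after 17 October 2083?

Oct 17, 2083 is a Sunday.
From Sunday to the next Friday is 5 days.
Oct 17, 2083 + 5 = Oct 22, 2083.

October 22, 2083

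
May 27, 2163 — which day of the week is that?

Doomsday rule: the anchor day for the 2100s is Sunday. For year 63: 63÷12 = 5 r 3, and 3÷4 = 0, so 5+3+0 = 8.
Sunday + 8 ≡ Monday — that's 2163's doomsday.
In May the doomsday date is May 9.
May 27 is 18 days after May 9; 18 mod 7 = 4, so Monday + 4 = Friday.

Friday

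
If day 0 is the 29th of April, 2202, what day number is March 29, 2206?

Apr 29, 2202 → Apr 29, 2203: 365 days.
Apr 29, 2203 → Apr 29, 2204: 366 days (Feb 29, 2204 is in that span).
Apr 29, 2204 → Apr 29, 2205: 365 days.
Apr 29, 2205 → May 29, 2205: 30 days (April has 30).
May 29, 2205 → Jun 29, 2205: 31 days (May has 31).
Jun 29, 2205 → Jul 29, 2205: 30 days (June has 30).
Jul 29, 2205 → Aug 29, 2205: 31 days (July has 31).
Aug 29, 2205 → Sep 29, 2205: 31 days (August has 31).
Sep 29, 2205 → Oct 29, 2205: 30 days (September has 30).
Oct 29, 2205 → Nov 29, 2205: 31 days (October has 31).
Nov 29, 2205 → Dec 29, 2205: 30 days (November has 30).
Dec 29, 2205 → Jan 29, 2206: 31 days (December has 31).
Jan 29, 2206 → Feb 28, 2206: 30 days (January has 31).
Feb 28, 2206 → Mar 28, 2206: 28 days (February has 28).
Mar 28, 2206 → Mar 29, 2206: 1 days.
Total: 1430 days.

1430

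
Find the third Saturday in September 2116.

September 1, 2116 is a Tuesday.
The first Saturday is therefore September 5 (4 days later).
The third Saturday is 5 + 2×7 = September 19.

September 19, 2116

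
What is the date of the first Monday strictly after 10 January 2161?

January 12, 2161

Jan 10, 2161 is a Saturday.
From Saturday to the next Monday is 2 days.
Jan 10, 2161 + 2 = Jan 12, 2161.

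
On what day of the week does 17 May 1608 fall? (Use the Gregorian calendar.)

Saturday

Doomsday rule: the anchor day for the 1600s is Tuesday. For year 08: 8÷12 = 0 r 8, and 8÷4 = 2, so 0+8+2 = 10.
Tuesday + 10 ≡ Friday — that's 1608's doomsday.
In May the doomsday date is May 9.
May 17 is 8 days after May 9; 8 mod 7 = 1, so Friday + 1 = Saturday.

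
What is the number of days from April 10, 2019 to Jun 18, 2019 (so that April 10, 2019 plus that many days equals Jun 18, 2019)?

Apr 10, 2019 → May 10, 2019: 30 days (April has 30).
May 10, 2019 → Jun 10, 2019: 31 days (May has 31).
Jun 10, 2019 → Jun 18, 2019: 8 days.
Total: 69 days.

69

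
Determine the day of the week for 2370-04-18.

Doomsday rule: the anchor day for the 2300s is Wednesday. For year 70: 70÷12 = 5 r 10, and 10÷4 = 2, so 5+10+2 = 17.
Wednesday + 17 ≡ Saturday — that's 2370's doomsday.
In April the doomsday date is Apr 4.
Apr 18 is 14 days after Apr 4; 14 mod 7 = 0, so Saturday + 0 = Saturday.

Saturday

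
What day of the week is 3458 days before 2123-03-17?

First find the weekday of Mar 17, 2123. Doomsday rule: the anchor day for the 2100s is Sunday. For year 23: 23÷12 = 1 r 11, and 11÷4 = 2, so 1+11+2 = 14.
Sunday + 14 ≡ Sunday — that's 2123's doomsday.
In March the doomsday date is Mar 14.
Mar 17 is 3 days after Mar 14; 3 mod 7 = 3, so Sunday + 3 = Wednesday.
3458 mod 7 = 0, so 3458 days before a Wednesday is Wednesday − 0 = Wednesday.

Wednesday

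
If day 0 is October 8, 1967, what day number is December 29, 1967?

82

Oct 8, 1967 → Nov 8, 1967: 31 days (October has 31).
Nov 8, 1967 → Dec 8, 1967: 30 days (November has 30).
Dec 8, 1967 → Dec 29, 1967: 21 days.
Total: 82 days.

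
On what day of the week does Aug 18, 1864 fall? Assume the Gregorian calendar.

Thursday

Doomsday rule: the anchor day for the 1800s is Friday. For year 64: 64÷12 = 5 r 4, and 4÷4 = 1, so 5+4+1 = 10.
Friday + 10 ≡ Monday — that's 1864's doomsday.
In August the doomsday date is Aug 8.
Aug 18 is 10 days after Aug 8; 10 mod 7 = 3, so Monday + 3 = Thursday.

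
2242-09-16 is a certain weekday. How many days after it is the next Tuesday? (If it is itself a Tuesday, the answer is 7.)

Sep 16, 2242 is a Friday.
From Friday to the next Tuesday is 4 days.

4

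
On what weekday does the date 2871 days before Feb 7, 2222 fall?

Wednesday

First find the weekday of Feb 7, 2222. Doomsday rule: the anchor day for the 2200s is Friday. For year 22: 22÷12 = 1 r 10, and 10÷4 = 2, so 1+10+2 = 13.
Friday + 13 ≡ Thursday — that's 2222's doomsday.
In February the doomsday date is Feb 28 (2222 is not a leap year).
Feb 7 is 21 days before Feb 28; 21 mod 7 = 0, so Thursday − 0 = Thursday.
2871 mod 7 = 1, so 2871 days before a Thursday is Thursday − 1 = Wednesday.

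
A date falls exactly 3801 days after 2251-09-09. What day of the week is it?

Sep 9, 2251 is a Tuesday.
3801 mod 7 = 0, so 3801 days after a Tuesday is Tuesday + 0 = Tuesday.

Tuesday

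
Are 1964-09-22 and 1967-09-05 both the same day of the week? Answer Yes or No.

Yes

From Sep 22, 1964 to Sep 5, 1967 is 1078 days.
1078 mod 7 = 0, so they are the same weekday.
(Sep 22, 1964 is a Tuesday; Sep 5, 1967 is a Tuesday.)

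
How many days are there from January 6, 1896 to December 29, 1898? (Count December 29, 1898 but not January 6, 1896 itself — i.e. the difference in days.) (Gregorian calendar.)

1088

Jan 6, 1896 → Jan 6, 1897: 366 days (Feb 29, 1896 is in that span).
Jan 6, 1897 → Jan 6, 1898: 365 days.
Jan 6, 1898 → Feb 6, 1898: 31 days (January has 31).
Feb 6, 1898 → Mar 6, 1898: 28 days (February has 28).
Mar 6, 1898 → Apr 6, 1898: 31 days (March has 31).
Apr 6, 1898 → May 6, 1898: 30 days (April has 30).
May 6, 1898 → Jun 6, 1898: 31 days (May has 31).
Jun 6, 1898 → Jul 6, 1898: 30 days (June has 30).
Jul 6, 1898 → Aug 6, 1898: 31 days (July has 31).
Aug 6, 1898 → Sep 6, 1898: 31 days (August has 31).
Sep 6, 1898 → Oct 6, 1898: 30 days (September has 30).
Oct 6, 1898 → Nov 6, 1898: 31 days (October has 31).
Nov 6, 1898 → Dec 6, 1898: 30 days (November has 30).
Dec 6, 1898 → Dec 29, 1898: 23 days.
Total: 1088 days.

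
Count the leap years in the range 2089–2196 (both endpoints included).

Multiples of 4 in [2089,2196]: 27.
Of those, multiples of 100: 1 (not leap unless ÷400).
Multiples of 400: 0.
Leap years = 27 − 1 + 0 = 26.

26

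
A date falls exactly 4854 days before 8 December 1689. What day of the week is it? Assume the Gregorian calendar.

First find the weekday of Dec 8, 1689. Doomsday rule: the anchor day for the 1600s is Tuesday. For year 89: 89÷12 = 7 r 5, and 5÷4 = 1, so 7+5+1 = 13.
Tuesday + 13 ≡ Monday — that's 1689's doomsday.
In December the doomsday date is Dec 12.
Dec 8 is 4 days before Dec 12; 4 mod 7 = 4, so Monday − 4 = Thursday.
4854 mod 7 = 3, so 4854 days before a Thursday is Thursday − 3 = Monday.

Monday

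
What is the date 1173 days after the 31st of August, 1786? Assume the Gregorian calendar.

+365 (one year) → Aug 31, 1787 (808 left).
+366 (one year; includes Feb 29, 1788) → Aug 31, 1788 (442 left).
+365 (one year) → Aug 31, 1789 (77 left).
Aug has 31 days: +1 → Sep 1, 1789 (76 left).
Sep has 30 days: +30 → Oct 1, 1789 (46 left).
Oct has 31 days: +31 → Nov 1, 1789 (15 left).
+15 → Nov 16, 1789.

November 16, 1789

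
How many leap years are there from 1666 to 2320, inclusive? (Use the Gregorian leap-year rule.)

158

Multiples of 4 in [1666,2320]: 164.
Of those, multiples of 100: 7 (not leap unless ÷400).
Multiples of 400: 1.
Leap years = 164 − 7 + 1 = 158.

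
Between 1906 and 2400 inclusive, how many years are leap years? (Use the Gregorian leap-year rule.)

121

Multiples of 4 in [1906,2400]: 124.
Of those, multiples of 100: 5 (not leap unless ÷400).
Multiples of 400: 2.
Leap years = 124 − 5 + 2 = 121.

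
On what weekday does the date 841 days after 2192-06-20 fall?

Thursday

First find the weekday of Jun 20, 2192. Doomsday rule: the anchor day for the 2100s is Sunday. For year 92: 92÷12 = 7 r 8, and 8÷4 = 2, so 7+8+2 = 17.
Sunday + 17 ≡ Wednesday — that's 2192's doomsday.
In June the doomsday date is Jun 6.
Jun 20 is 14 days after Jun 6; 14 mod 7 = 0, so Wednesday + 0 = Wednesday.
841 mod 7 = 1, so 841 days after a Wednesday is Wednesday + 1 = Thursday.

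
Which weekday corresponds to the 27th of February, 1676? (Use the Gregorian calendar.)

Thursday

Doomsday rule: the anchor day for the 1600s is Tuesday. For year 76: 76÷12 = 6 r 4, and 4÷4 = 1, so 6+4+1 = 11.
Tuesday + 11 ≡ Saturday — that's 1676's doomsday.
In February the doomsday date is Feb 29 (1676 is a leap year (divisible by 4)).
Feb 27 is 2 days before Feb 29; 2 mod 7 = 2, so Saturday − 2 = Thursday.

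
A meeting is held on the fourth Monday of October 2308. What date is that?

October 26, 2308

October 1, 2308 is a Thursday.
The first Monday is therefore October 5 (4 days later).
The fourth Monday is 5 + 3×7 = October 26.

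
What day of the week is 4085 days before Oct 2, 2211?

Saturday

First find the weekday of Oct 2, 2211. Doomsday rule: the anchor day for the 2200s is Friday. For year 11: 11÷12 = 0 r 11, and 11÷4 = 2, so 0+11+2 = 13.
Friday + 13 ≡ Thursday — that's 2211's doomsday.
In October the doomsday date is Oct 10.
Oct 2 is 8 days before Oct 10; 8 mod 7 = 1, so Thursday − 1 = Wednesday.
4085 mod 7 = 4, so 4085 days before a Wednesday is Wednesday − 4 = Saturday.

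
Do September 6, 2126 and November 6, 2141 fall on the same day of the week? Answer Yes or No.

No

From Sep 6, 2126 to Nov 6, 2141 is 5540 days.
5540 mod 7 = 3, so they are different weekdays.
(Sep 6, 2126 is a Friday; Nov 6, 2141 is a Monday.)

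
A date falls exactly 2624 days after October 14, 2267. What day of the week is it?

Oct 14, 2267 is a Monday.
2624 mod 7 = 6, so 2624 days after a Monday is Monday + 6 = Sunday.

Sunday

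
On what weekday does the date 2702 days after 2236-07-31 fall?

Jul 31, 2236 is a Sunday.
2702 mod 7 = 0, so 2702 days after a Sunday is Sunday + 0 = Sunday.

Sunday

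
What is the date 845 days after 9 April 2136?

August 2, 2138

+365 (one year) → Apr 9, 2137 (480 left).
+365 (one year) → Apr 9, 2138 (115 left).
Apr has 30 days: +22 → May 1, 2138 (93 left).
May has 31 days: +31 → Jun 1, 2138 (62 left).
Jun has 30 days: +30 → Jul 1, 2138 (32 left).
Jul has 31 days: +31 → Aug 1, 2138 (1 left).
+1 → Aug 2, 2138.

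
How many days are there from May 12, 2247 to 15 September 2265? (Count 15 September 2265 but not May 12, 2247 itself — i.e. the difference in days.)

6701

May 12, 2247 → May 12, 2248: 366 days (Feb 29, 2248 is in that span).
May 12, 2248 → May 12, 2249: 365 days.
May 12, 2249 → May 12, 2250: 365 days.
May 12, 2250 → May 12, 2251: 365 days.
May 12, 2251 → May 12, 2252: 366 days (Feb 29, 2252 is in that span).
May 12, 2252 → May 12, 2253: 365 days.
May 12, 2253 → May 12, 2254: 365 days.
May 12, 2254 → May 12, 2255: 365 days.
May 12, 2255 → May 12, 2256: 366 days (Feb 29, 2256 is in that span).
May 12, 2256 → May 12, 2257: 365 days.
May 12, 2257 → May 12, 2258: 365 days.
May 12, 2258 → May 12, 2259: 365 days.
May 12, 2259 → May 12, 2260: 366 days (Feb 29, 2260 is in that span).
May 12, 2260 → May 12, 2261: 365 days.
May 12, 2261 → May 12, 2262: 365 days.
May 12, 2262 → May 12, 2263: 365 days.
May 12, 2263 → May 12, 2264: 366 days (Feb 29, 2264 is in that span).
May 12, 2264 → May 12, 2265: 365 days.
May 12, 2265 → Jun 12, 2265: 31 days (May has 31).
Jun 12, 2265 → Jul 12, 2265: 30 days (June has 30).
Jul 12, 2265 → Aug 12, 2265: 31 days (July has 31).
Aug 12, 2265 → Sep 12, 2265: 31 days (August has 31).
Sep 12, 2265 → Sep 15, 2265: 3 days.
Total: 6701 days.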